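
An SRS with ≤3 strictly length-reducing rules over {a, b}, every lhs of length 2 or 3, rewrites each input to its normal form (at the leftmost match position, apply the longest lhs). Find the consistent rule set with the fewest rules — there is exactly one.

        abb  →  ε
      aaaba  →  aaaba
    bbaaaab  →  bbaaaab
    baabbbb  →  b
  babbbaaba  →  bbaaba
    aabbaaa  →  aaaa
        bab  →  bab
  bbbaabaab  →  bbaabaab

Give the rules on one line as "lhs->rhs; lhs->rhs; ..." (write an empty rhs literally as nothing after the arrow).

  | abb => ε
  | aaaba
  | bbaaaab
  | baabbbb => babb => b

abb->; bbb->bb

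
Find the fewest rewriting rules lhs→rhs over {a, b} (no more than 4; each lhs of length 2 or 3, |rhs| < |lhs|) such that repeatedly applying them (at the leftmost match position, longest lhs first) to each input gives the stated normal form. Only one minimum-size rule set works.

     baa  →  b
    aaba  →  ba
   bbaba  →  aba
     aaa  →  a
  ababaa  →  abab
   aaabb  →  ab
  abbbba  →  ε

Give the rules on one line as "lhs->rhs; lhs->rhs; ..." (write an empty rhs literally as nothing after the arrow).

aa->; bb->b; bba->a

  | baa => b
  | aaba => ba
  | bbaba => aba
  | aaa => a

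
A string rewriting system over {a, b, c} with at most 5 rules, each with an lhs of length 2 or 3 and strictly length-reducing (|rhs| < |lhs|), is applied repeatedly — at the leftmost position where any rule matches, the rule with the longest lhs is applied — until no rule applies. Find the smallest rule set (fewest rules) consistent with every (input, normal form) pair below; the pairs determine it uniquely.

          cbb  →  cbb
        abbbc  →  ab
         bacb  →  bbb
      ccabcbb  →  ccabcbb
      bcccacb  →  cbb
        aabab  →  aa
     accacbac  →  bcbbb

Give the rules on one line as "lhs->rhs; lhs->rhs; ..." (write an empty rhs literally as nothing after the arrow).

ac->b; bab->; bbc->; bcc->

  | cbb
  | abbbc => ab
  | bacb => bbb
  | ccabcbb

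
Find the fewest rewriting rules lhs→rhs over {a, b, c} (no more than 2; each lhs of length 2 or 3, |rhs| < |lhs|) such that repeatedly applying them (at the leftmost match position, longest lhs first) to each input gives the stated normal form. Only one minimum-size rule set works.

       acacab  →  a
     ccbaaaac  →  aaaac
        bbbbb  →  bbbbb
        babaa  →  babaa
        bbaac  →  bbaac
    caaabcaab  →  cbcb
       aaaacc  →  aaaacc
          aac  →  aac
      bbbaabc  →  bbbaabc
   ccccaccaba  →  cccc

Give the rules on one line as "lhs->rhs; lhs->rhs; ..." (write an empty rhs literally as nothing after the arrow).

  | acacab => accab => accb => a
  | ccbaaaac => aaaac
  | bbbbb
  | babaa

ca->c; ccb->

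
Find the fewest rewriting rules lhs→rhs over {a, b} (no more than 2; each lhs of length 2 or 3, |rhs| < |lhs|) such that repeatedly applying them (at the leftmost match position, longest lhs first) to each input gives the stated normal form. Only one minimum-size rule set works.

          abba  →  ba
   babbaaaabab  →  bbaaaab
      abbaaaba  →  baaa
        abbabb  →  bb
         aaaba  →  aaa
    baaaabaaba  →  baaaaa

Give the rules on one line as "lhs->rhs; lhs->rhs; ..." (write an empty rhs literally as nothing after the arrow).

aba->a; abb->b

  | abba => ba
  | babbaaaabab => bbaaaabab => bbaaaab
  | abbaaaba => baaaba => baaa
  | abbabb => babb => bb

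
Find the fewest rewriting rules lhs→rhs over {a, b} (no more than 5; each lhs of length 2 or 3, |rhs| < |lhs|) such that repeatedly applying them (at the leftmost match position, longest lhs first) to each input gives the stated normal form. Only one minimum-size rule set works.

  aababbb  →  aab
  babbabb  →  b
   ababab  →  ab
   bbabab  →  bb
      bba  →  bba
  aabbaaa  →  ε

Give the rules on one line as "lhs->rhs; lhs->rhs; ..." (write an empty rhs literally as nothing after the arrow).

aaa->; baa->a; bab->b; bbb->b

  | aababbb => aabbb => aab
  | babbabb => bbabb => bbb => b
  | ababab => abab => ab
  | bbabab => bbab => bb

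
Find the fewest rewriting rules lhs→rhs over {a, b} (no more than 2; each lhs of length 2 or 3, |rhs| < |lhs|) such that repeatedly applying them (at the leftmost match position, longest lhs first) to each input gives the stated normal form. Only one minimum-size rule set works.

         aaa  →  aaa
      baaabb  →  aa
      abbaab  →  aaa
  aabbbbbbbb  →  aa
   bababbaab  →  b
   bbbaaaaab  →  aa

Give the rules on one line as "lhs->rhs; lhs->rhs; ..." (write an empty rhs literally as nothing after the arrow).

  | aaa
  | baaabb => aabb => aab => aa
  | abbaab => abaab => aaab => aaa
  | aabbbbbbbb => aabbbbbbb => aabbbbbb => aabbbbb => aabbbb => aabbb => aabb => aab => aa

ab->a; ba->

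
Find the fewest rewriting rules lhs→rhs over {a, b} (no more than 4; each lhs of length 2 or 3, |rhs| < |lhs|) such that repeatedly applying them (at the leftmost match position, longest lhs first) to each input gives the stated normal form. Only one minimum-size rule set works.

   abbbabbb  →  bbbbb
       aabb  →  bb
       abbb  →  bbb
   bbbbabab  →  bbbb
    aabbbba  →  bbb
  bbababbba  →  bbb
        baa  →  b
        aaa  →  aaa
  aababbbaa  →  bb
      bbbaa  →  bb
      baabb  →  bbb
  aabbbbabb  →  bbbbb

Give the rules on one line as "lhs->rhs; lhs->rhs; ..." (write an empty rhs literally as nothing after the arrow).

  | abbbabbb => bbbabbb => bbbbb
  | aabb => abb => bb
  | abbb => bbb
  | bbbbabab => bbbbab => bbbb

ab->b; ba->; baa->ab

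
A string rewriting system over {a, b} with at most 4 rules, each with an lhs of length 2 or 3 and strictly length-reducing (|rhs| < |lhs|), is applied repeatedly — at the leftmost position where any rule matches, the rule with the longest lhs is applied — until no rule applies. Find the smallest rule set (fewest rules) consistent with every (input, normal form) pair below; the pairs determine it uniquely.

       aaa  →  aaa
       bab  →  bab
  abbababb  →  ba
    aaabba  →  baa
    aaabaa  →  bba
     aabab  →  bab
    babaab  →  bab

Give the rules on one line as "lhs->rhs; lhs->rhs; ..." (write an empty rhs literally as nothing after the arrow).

  | aaa
  | bab
  | abbababb => baababb => babbbb => bbabb => bbba => ba
  | aaabba => aabaa => abba => baa

aba->bb; abb->ba; bbb->b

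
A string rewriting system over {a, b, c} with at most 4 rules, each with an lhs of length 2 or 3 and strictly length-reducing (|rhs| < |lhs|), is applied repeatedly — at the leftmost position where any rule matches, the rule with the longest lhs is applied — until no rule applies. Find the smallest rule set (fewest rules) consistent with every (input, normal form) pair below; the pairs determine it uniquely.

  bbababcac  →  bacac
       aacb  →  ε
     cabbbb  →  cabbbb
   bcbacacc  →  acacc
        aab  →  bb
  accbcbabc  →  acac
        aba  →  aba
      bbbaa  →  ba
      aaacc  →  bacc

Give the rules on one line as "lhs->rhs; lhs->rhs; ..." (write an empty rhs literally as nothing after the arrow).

aa->b; bba->; bc->c; cb->

  | bbababcac => babcac => bacac
  | aacb => bcb => cb => ε
  | cabbbb
  | bcbacacc => cbacacc => acacc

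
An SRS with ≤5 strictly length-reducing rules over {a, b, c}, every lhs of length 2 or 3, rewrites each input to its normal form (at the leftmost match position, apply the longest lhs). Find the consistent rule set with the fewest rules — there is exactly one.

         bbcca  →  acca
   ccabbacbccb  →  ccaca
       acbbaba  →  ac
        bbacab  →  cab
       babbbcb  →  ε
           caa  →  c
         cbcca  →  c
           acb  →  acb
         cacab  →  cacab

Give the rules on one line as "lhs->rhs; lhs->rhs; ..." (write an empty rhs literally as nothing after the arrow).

aa->; ba->; bb->a; bc->b

  | bbcca => acca
  | ccabbacbccb => ccaaacbccb => ccacbccb => ccacbcb => ccacbb => ccaca
  | acbbaba => acaaba => acba => ac
  | bbacab => aacab => cab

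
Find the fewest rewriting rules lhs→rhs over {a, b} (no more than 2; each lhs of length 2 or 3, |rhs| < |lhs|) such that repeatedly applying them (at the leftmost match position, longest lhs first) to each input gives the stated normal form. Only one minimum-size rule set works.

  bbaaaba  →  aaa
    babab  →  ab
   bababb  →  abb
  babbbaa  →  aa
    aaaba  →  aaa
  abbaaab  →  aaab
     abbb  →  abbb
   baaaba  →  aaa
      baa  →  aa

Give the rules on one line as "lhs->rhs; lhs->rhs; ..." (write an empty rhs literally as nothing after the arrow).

aba->a; ba->a

  | bbaaaba => baaaba => aaaba => aaa
  | babab => abab => ab
  | bababb => ababb => abb
  | babbbaa => abbbaa => abbaa => abaa => aa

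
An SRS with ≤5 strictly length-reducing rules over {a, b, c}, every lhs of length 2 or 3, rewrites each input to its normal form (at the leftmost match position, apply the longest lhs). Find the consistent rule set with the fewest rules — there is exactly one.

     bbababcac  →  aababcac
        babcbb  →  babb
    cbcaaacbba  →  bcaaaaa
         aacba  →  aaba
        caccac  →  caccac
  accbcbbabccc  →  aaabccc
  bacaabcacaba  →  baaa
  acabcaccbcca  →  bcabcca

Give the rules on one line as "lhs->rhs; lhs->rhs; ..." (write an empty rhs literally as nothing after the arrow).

  | bbababcac => aababcac
  | babcbb => babbb => babb
  | cbcaaacbba => bcaaacbba => bcaaabba => bcaaaaa
  | aacba => aaba

aca->; bba->aa; bbb->bb; cb->b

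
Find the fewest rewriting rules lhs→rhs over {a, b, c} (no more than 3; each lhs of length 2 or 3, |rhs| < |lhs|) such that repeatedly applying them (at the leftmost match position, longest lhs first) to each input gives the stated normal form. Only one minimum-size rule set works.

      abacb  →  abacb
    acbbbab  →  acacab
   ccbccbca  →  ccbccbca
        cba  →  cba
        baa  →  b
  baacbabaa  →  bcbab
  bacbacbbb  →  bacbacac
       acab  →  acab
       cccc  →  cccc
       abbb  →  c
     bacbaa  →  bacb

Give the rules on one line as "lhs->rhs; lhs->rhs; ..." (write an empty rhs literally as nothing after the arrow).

  | abacb
  | acbbbab => acacab
  | ccbccbca
  | cba

aa->; bbb->ac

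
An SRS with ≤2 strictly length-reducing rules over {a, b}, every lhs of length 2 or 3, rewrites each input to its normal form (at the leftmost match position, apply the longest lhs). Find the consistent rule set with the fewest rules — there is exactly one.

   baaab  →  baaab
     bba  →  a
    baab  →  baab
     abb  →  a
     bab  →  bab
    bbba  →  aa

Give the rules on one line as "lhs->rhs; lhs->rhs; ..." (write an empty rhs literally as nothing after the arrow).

  | baaab
  | bba => a
  | baab
  | abb => a

bb->; bbb->a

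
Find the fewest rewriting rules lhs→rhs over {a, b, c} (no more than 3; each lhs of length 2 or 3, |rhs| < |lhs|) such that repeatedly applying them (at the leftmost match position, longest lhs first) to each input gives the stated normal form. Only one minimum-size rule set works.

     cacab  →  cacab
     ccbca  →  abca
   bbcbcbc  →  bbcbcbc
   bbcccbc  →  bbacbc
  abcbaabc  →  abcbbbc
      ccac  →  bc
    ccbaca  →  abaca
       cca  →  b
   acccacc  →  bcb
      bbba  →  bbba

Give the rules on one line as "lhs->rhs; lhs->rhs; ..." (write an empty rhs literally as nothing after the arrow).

  | cacab
  | ccbca => abca
  | bbcbcbc
  | bbcccbc => bbacbc

aa->b; cc->a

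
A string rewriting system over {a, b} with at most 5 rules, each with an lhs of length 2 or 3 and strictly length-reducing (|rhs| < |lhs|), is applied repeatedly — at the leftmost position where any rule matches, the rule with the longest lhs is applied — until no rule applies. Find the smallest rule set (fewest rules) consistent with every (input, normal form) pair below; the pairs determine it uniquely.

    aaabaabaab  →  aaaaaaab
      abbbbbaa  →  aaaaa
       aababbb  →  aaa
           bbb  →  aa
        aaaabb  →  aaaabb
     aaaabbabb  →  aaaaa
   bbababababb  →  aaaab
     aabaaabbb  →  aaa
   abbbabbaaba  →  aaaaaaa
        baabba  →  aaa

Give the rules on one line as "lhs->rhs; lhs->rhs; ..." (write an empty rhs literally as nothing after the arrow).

ba->a; baa->bb; bab->ba; bbb->aa

  | aaabaabaab => aaabbbaab => aaaaaaab
  | abbbbbaa => aaabbaa => aaabbb => aaaaa
  | aababbb => aababb => aabab => aaba => aaa
  | bbb => aa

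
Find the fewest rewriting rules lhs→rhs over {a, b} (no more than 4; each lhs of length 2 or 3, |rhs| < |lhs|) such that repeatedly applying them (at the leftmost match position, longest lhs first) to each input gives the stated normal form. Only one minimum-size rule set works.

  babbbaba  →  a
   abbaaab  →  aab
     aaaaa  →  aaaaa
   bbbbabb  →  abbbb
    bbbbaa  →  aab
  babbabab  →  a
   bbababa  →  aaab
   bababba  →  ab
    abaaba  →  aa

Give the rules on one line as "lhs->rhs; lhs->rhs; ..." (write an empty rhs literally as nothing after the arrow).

ba->a; baa->; bab->ba; bba->ab

  | babbbaba => babbaba => bababa => baaba => ba => a
  | abbaaab => aabaab => aab
  | aaaaa
  | bbbbabb => bbabbb => abbbb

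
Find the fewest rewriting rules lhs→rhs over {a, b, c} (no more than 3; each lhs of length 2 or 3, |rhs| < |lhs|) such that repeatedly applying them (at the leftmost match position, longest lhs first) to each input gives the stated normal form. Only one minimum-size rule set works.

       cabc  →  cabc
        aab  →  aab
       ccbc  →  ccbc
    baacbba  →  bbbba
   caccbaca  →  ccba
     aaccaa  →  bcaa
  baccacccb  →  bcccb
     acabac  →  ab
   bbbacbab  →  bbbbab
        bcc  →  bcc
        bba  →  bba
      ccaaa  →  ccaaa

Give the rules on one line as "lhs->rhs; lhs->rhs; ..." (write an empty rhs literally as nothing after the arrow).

  | cabc
  | aab
  | ccbc
  | baacbba => bbbba

aac->b; ac->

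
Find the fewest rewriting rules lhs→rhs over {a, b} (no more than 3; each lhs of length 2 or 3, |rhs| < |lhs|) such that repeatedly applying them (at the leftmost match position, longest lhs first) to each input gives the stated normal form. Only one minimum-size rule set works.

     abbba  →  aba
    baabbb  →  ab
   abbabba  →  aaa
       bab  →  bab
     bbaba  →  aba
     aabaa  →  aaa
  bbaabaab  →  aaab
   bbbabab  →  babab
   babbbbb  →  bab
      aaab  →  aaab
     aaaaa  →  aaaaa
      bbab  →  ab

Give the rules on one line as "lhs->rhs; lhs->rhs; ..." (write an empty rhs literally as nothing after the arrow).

  | abbba => aba
  | baabbb => abbb => ab
  | abbabba => aabba => aaa
  | bab

baa->a; bb->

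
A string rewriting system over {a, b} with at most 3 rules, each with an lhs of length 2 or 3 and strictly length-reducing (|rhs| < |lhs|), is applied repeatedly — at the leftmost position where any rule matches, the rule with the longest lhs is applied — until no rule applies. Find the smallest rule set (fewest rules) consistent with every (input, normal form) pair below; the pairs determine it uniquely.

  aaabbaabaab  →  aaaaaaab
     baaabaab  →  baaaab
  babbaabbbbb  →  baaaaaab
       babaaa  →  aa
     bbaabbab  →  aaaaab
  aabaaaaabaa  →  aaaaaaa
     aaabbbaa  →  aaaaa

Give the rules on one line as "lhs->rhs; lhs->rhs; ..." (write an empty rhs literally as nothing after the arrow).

aba->bb; bb->a

  | aaabbaabaab => aaaaaabaab => aaaaabbab => aaaaaaab
  | baaabaab => baabbab => baaaab
  | babbaabbbbb => baaaabbbbb => baaaaabbb => baaaaaab
  | babaaa => bbbaa => abaa => bba => aa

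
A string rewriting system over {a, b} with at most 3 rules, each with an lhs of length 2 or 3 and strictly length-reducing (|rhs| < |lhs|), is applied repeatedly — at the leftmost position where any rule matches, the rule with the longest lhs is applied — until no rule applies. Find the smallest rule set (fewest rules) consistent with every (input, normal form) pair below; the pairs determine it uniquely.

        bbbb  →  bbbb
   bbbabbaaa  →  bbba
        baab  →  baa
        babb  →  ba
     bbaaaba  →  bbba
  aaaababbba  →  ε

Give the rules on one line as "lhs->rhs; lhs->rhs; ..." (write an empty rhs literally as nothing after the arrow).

aaa->; ab->a

  | bbbb
  | bbbabbaaa => bbbabaaa => bbbaaaa => bbba
  | baab => baa
  | babb => bab => ba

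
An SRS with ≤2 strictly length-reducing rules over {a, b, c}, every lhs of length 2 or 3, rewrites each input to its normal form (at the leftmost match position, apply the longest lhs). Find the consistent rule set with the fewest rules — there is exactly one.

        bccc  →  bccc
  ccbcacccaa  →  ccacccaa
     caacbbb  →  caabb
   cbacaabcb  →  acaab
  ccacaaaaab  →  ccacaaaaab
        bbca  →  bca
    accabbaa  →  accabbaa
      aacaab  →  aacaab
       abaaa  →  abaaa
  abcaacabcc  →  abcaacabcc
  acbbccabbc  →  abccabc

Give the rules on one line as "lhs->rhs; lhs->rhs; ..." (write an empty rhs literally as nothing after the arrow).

bbc->bc; cb->

  | bccc
  | ccbcacccaa => ccacccaa
  | caacbbb => caabb
  | cbacaabcb => acaabcb => acaab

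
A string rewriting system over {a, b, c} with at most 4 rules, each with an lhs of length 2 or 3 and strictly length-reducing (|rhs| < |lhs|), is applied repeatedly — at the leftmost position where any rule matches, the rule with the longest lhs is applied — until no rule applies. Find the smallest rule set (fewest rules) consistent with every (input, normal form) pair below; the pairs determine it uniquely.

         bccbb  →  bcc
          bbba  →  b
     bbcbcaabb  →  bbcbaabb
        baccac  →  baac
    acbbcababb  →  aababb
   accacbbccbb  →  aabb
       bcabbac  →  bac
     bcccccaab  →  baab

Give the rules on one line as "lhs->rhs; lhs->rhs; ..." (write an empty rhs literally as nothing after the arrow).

  | bccbb => bcc
  | bbba => b
  | bbcbcaabb => bbcbaabb
  | baccac => bacac => baac

bba->; ca->a; cbb->c; ccc->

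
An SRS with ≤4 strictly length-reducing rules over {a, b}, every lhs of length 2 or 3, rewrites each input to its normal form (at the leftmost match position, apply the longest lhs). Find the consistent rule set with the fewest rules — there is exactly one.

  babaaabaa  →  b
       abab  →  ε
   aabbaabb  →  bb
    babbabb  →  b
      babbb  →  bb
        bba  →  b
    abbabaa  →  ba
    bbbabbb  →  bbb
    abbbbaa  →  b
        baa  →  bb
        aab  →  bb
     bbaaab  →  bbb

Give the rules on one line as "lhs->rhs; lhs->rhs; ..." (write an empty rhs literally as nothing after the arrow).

aa->b; ab->b; bab->; bba->ab

  | babaaabaa => aaabaa => babaa => aa => b
  | abab => bab => ε
  | aabbaabb => bbbaabb => bababb => abb => bb
  | babbabb => babb => b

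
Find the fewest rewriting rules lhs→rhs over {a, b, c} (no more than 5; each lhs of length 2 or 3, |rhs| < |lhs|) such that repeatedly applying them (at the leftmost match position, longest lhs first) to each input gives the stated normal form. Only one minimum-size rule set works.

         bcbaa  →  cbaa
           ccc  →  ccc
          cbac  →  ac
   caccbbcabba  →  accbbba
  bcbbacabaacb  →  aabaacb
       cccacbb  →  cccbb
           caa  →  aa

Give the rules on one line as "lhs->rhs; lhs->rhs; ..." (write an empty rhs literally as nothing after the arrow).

bac->ac; bc->c; ca->a; cca->cb

  | bcbaa => cbaa
  | ccc
  | cbac => cac => ac
  | caccbbcabba => accbbcabba => accbcabba => acccabba => accbbba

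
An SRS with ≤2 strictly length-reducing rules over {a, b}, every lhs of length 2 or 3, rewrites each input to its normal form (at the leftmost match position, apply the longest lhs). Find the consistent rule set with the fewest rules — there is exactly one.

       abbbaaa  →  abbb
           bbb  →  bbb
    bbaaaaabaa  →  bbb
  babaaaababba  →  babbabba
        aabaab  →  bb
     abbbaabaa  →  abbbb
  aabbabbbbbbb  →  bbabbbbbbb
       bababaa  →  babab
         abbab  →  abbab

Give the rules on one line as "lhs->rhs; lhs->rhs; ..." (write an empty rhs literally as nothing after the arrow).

  | abbbaaa => abbbaa => abbb
  | bbb
  | bbaaaaabaa => bbaaaabaa => bbaaabaa => bbaabaa => bbbaa => bbb
  | babaaaababba => babaaababba => babaababba => babbabba

aa->; aaa->aa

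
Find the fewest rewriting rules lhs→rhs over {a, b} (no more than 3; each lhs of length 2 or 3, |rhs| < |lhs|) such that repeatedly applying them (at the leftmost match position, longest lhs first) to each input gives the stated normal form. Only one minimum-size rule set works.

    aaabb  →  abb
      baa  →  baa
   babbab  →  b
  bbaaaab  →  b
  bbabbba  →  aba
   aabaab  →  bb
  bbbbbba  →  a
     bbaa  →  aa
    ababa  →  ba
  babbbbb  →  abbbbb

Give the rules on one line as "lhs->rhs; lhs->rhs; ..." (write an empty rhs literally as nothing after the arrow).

aab->b; bab->ab; bba->a

  | aaabb => abb
  | baa
  | babbab => abbab => aab => b
  | bbaaaab => aaaab => aab => b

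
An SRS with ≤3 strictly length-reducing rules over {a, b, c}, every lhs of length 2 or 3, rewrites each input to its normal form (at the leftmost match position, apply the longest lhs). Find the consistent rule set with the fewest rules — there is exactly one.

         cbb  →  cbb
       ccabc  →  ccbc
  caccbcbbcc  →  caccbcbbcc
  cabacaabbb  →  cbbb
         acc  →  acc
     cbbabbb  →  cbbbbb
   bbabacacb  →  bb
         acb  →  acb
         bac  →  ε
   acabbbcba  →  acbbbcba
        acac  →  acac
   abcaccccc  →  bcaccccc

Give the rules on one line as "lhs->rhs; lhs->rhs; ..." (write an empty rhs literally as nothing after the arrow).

ab->b; bac->

  | cbb
  | ccabc => ccbc
  | caccbcbbcc
  | cabacaabbb => cbacaabbb => caabbb => cabbb => cbbb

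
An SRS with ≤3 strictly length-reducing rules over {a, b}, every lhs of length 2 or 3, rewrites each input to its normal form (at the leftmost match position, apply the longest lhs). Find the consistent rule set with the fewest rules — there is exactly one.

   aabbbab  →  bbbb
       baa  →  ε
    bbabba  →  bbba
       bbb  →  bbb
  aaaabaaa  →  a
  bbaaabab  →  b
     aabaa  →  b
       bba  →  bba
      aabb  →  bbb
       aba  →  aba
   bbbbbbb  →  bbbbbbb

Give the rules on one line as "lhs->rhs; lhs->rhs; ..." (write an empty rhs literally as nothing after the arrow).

aa->b; baa->; bab->b

  | aabbbab => bbbbab => bbbb
  | baa => ε
  | bbabba => bbba
  | bbb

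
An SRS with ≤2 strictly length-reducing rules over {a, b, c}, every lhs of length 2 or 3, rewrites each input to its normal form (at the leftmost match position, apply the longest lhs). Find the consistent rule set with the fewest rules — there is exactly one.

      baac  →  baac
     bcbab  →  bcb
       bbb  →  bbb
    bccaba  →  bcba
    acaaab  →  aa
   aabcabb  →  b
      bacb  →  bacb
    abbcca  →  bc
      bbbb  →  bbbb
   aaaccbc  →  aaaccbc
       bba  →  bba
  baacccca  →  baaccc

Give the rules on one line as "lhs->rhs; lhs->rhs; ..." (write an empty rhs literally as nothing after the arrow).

ab->; ca->

  | baac
  | bcbab => bcb
  | bbb
  | bccaba => bcba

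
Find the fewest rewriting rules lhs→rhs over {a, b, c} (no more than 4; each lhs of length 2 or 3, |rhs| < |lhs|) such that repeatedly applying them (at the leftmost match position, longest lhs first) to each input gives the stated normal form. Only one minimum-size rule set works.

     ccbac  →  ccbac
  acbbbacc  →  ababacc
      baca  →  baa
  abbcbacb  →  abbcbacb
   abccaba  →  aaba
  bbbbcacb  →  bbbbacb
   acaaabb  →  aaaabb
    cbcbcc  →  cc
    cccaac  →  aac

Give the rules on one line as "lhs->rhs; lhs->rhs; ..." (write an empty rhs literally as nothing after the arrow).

bcc->c; ca->a; cbb->ba

  | ccbac
  | acbbbacc => ababacc
  | baca => baa
  | abbcbacb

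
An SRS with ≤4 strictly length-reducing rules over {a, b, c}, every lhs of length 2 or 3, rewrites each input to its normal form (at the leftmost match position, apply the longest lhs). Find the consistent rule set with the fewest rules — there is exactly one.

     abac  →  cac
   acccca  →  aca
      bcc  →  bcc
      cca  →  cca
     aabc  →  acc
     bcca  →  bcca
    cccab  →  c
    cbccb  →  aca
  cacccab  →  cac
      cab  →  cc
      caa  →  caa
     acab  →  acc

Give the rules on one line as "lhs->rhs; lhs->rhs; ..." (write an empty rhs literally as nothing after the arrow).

  | abac => cac
  | acccca => aca
  | bcc
  | cca

ab->c; cb->a; ccc->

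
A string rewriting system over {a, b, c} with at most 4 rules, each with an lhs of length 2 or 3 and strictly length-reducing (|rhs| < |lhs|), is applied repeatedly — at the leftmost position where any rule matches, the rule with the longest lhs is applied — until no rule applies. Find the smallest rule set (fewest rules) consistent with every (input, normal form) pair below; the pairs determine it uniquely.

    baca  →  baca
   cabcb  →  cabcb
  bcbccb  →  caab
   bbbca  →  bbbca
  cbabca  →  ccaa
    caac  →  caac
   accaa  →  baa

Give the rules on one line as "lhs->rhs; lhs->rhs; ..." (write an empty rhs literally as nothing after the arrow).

  | baca
  | cabcb
  | bcbccb => bccab => caab
  | bbbca

acc->b; bab->bc; bcc->ca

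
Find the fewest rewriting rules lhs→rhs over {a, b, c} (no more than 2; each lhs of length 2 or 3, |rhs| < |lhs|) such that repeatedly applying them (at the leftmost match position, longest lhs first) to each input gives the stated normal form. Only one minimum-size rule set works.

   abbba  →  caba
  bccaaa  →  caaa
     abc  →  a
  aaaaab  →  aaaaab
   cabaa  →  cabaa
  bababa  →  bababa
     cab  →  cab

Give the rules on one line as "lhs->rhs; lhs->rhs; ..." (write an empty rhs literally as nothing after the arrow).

  | abbba => caba
  | bccaaa => caaa
  | abc => a
  | aaaaab

abb->ca; bc->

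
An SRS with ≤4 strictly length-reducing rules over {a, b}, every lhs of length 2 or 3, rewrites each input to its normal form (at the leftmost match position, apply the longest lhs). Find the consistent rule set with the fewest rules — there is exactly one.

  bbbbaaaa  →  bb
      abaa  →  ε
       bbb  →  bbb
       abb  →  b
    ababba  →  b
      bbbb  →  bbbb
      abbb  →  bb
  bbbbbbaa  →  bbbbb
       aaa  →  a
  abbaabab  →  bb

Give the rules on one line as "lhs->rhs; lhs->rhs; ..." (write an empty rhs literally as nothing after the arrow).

  | bbbbaaaa => bbbaa => bb
  | abaa => aa => ε
  | bbb
  | abb => b

aa->; ab->; ba->b; baa->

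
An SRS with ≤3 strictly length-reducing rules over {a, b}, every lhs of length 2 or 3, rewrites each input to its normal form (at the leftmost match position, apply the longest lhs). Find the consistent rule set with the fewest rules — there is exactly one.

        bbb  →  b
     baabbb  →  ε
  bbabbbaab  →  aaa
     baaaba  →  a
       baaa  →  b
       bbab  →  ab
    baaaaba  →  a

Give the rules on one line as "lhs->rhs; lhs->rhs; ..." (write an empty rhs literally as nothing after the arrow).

abb->aa; ba->b; bb->

  | bbb => b
  | baabbb => babbb => bbbb => bb => ε
  | bbabbbaab => abbbaab => aabaab => aabab => aabb => aaa
  | baaaba => baaba => baba => bba => a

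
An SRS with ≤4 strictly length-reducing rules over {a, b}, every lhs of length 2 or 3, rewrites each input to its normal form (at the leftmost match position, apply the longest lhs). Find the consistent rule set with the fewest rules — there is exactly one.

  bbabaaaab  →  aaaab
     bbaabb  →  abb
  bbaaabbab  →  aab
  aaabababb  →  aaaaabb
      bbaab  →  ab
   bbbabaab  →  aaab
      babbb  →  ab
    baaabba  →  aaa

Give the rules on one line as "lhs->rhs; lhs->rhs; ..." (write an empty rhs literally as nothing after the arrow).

  | bbabaaaab => baaaab => aaaab
  | bbaabb => abb
  | bbaaabbab => aabbab => aab
  | aaabababb => aaaababb => aaaaabb

ba->a; bba->; bbb->b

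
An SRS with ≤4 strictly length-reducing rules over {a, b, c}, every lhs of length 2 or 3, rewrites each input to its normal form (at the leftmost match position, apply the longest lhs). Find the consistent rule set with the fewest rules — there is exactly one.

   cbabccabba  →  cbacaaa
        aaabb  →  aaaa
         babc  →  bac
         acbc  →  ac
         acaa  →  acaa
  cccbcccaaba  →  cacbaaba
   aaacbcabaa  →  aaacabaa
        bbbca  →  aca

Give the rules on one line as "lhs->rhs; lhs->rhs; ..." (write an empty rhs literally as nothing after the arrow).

bb->a; bc->c; cc->c; ccc->cb

  | cbabccabba => cbaccabba => cbacabba => cbacaaa
  | aaabb => aaaa
  | babc => bac
  | acbc => acc => ac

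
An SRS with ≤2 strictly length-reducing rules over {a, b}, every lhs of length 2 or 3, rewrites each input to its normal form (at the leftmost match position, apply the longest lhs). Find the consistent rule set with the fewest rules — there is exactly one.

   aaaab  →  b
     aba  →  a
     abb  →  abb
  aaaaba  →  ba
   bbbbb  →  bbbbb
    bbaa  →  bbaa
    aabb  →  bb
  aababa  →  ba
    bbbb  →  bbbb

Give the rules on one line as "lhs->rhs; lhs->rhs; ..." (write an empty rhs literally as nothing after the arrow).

aab->b; aba->a

  | aaaab => aab => b
  | aba => a
  | abb
  | aaaaba => aaba => ba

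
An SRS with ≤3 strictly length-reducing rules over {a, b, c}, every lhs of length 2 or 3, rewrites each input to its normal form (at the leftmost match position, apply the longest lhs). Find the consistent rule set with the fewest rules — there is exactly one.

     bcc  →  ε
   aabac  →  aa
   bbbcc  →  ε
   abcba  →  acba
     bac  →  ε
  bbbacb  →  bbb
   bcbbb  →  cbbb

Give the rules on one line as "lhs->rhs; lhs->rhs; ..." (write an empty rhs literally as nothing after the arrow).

  | bcc => cc => ε
  | aabac => aa
  | bbbcc => bbcc => bcc => cc => ε
  | abcba => acba

bac->; bc->c; cc->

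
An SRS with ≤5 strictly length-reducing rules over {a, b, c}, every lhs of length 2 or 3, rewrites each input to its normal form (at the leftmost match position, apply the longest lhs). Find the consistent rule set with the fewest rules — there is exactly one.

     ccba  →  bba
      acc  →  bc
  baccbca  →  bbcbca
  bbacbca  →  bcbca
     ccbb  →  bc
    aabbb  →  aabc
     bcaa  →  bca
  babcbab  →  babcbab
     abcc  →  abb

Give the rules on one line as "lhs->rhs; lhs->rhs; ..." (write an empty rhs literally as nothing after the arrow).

ac->b; bbb->bc; caa->ca; cc->b

  | ccba => bba
  | acc => bc
  | baccbca => bbcbca
  | bbacbca => bbbbca => bcbca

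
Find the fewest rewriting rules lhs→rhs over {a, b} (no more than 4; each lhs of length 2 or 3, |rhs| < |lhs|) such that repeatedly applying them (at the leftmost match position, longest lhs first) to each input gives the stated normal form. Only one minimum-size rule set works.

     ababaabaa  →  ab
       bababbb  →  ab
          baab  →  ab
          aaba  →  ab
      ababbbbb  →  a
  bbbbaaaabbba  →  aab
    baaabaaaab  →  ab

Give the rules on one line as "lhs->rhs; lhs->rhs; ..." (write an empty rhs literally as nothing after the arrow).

aba->b; abb->; ba->; bb->a

  | ababaabaa => bbaabaa => aaabaa => aaba => ab
  | bababbb => babbb => bbb => ab
  | baab => ab
  | aaba => ab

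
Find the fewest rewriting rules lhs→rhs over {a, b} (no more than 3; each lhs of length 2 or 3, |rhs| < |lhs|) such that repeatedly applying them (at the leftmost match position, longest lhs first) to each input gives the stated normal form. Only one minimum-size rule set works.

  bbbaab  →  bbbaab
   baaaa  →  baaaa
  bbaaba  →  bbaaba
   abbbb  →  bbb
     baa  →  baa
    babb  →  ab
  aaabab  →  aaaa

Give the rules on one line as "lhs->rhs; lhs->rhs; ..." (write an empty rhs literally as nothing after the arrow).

  | bbbaab
  | baaaa
  | bbaaba
  | abbbb => bbb

abb->b; bab->a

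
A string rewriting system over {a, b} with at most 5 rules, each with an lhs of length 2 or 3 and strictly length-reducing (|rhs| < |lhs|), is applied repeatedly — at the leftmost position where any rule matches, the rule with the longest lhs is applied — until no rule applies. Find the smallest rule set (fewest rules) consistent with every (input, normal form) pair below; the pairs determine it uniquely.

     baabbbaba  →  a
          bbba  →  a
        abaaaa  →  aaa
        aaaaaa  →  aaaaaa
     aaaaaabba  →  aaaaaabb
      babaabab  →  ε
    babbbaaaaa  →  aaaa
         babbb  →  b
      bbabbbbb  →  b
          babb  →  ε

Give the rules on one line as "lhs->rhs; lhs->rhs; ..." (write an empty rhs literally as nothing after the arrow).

aba->; ba->b; baa->a; bbb->

  | baabbbaba => abbbaba => aaba => a
  | bbba => a
  | abaaaa => aaa
  | aaaaaa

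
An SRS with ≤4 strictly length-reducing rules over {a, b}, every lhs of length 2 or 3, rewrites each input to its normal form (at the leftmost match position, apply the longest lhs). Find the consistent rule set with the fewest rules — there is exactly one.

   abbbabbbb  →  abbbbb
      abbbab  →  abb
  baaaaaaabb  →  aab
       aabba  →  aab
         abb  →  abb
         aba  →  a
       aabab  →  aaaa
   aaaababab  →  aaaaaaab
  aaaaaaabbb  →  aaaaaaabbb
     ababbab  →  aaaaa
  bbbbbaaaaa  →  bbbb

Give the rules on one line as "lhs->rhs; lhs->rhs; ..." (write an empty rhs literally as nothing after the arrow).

  | abbbabbbb => abbaabbb => abbbbb
  | abbbab => abbaa => abb
  | baaaaaaabb => baaaaabb => baaabb => babb => aab
  | aabba => aab

ba->; baa->b; bab->aa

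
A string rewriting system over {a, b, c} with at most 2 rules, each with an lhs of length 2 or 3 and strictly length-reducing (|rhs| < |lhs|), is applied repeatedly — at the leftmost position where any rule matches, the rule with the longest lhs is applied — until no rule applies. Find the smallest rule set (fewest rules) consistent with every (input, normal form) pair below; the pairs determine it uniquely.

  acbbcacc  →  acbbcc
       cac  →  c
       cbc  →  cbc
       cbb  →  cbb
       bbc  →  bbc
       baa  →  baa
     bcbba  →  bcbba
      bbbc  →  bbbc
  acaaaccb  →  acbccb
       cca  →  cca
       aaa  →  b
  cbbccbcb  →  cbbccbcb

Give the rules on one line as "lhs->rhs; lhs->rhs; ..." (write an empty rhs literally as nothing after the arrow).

  | acbbcacc => acbbcc
  | cac => c
  | cbc
  | cbb

aaa->b; cac->c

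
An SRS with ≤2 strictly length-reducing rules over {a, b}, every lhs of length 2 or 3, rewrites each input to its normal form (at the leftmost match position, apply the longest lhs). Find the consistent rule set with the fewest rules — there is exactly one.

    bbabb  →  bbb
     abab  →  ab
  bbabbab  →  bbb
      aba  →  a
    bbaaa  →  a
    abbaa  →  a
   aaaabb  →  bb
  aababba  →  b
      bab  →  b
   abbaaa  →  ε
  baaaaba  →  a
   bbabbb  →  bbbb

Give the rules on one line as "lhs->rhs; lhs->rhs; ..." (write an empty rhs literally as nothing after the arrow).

aa->; ba->

  | bbabb => bbb
  | abab => ab
  | bbabbab => bbbab => bbb
  | aba => a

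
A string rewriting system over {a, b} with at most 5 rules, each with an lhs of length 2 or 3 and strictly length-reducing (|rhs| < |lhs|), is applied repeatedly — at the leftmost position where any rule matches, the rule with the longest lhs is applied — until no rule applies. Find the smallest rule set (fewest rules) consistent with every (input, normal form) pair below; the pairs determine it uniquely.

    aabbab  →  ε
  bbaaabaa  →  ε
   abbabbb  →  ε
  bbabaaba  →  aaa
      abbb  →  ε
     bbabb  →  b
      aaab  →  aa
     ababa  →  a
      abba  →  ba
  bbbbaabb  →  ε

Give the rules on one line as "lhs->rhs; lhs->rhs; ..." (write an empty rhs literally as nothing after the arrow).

  | aabbab => abab => bb => ε
  | bbaaabaa => aaabaa => aaba => ab => ε
  | abbabbb => babbb => aabb => ab => ε
  | bbabaaba => abaaba => baba => aaa

ab->; aba->b; bab->aa; bb->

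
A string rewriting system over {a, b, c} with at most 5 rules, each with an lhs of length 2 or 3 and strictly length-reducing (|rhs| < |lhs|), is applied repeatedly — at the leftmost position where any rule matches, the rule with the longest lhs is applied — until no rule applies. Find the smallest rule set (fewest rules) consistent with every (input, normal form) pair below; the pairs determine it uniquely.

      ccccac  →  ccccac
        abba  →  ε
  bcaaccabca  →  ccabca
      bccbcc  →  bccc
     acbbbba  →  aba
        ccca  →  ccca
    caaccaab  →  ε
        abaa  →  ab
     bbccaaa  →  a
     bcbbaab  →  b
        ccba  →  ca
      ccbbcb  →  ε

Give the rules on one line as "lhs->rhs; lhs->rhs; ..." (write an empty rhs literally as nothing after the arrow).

aa->; bb->; caa->b; cb->

  | ccccac
  | abba => aa => ε
  | bcaaccabca => bbccabca => ccabca
  | bccbcc => bccc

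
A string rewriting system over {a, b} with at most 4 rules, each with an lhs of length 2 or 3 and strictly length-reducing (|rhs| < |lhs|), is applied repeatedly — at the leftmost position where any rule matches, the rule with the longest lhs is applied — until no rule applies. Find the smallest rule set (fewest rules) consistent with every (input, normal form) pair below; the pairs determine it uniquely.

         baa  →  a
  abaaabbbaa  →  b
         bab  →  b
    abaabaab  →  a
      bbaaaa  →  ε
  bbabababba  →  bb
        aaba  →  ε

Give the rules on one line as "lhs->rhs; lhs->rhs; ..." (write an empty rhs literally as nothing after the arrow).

aa->; ab->a; ba->

  | baa => a
  | abaaabbbaa => aaaabbbaa => aabbbaa => bbbaa => bba => b
  | bab => b
  | abaabaab => aaabaab => abaab => aaab => ab => a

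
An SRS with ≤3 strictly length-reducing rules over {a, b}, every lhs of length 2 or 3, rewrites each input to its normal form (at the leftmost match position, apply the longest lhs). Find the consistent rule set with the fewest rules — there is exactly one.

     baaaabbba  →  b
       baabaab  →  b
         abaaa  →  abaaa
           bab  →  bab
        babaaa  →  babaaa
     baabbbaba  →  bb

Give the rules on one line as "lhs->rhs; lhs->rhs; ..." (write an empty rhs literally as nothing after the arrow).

  | baaaabbba => baabba => bba => b
  | baabaab => baab => b
  | abaaa
  | bab

aab->; bba->b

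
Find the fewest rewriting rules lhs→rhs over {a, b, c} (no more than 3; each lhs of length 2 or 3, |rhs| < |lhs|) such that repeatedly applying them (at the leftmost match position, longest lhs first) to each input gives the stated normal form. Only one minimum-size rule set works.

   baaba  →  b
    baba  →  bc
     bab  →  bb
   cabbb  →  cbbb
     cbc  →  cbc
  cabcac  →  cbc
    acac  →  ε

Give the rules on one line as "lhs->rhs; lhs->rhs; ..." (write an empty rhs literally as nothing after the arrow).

  | baaba => bac => b
  | baba => bc
  | bab => bb
  | cabbb => cbbb

ab->b; aba->c; ac->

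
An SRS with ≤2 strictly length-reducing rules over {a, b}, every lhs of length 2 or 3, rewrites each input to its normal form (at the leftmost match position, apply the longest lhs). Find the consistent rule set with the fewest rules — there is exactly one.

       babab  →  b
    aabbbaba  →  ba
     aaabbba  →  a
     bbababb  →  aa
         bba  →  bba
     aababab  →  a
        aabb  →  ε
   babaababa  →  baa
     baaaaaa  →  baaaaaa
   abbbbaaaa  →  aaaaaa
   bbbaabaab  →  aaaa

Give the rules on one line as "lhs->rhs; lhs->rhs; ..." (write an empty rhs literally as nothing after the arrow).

ab->; bbb->aa

  | babab => bab => b
  | aabbbaba => abbaba => baba => ba
  | aaabbba => aabba => aba => a
  | bbababb => bbabb => bbb => aa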